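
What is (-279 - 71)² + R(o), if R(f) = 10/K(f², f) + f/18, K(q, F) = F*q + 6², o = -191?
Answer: 3072549063667/25084206 ≈ 1.2249e+5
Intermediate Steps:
K(q, F) = 36 + F*q (K(q, F) = F*q + 36 = 36 + F*q)
R(f) = 10/(36 + f³) + f/18 (R(f) = 10/(36 + f*f²) + f/18 = 10/(36 + f³) + f*(1/18) = 10/(36 + f³) + f/18)
(-279 - 71)² + R(o) = (-279 - 71)² + (180 - 191*(36 + (-191)³))/(18*(36 + (-191)³)) = (-350)² + (180 - 191*(36 - 6967871))/(18*(36 - 6967871)) = 122500 + (1/18)*(180 - 191*(-6967835))/(-6967835) = 122500 + (1/18)*(-1/6967835)*(180 + 1330856485) = 122500 + (1/18)*(-1/6967835)*1330856665 = 122500 - 266171333/25084206 = 3072549063667/25084206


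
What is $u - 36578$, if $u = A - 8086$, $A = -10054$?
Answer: $-54718$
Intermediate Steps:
$u = -18140$ ($u = -10054 - 8086 = -18140$)
$u - 36578 = -18140 - 36578 = -54718$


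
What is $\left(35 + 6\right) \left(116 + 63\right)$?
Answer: $7339$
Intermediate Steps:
$\left(35 + 6\right) \left(116 + 63\right) = 41 \cdot 179 = 7339$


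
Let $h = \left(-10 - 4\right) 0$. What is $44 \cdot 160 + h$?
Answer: $7040$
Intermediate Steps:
$h = 0$ ($h = \left(-14\right) 0 = 0$)
$44 \cdot 160 + h = 44 \cdot 160 + 0 = 7040 + 0 = 7040$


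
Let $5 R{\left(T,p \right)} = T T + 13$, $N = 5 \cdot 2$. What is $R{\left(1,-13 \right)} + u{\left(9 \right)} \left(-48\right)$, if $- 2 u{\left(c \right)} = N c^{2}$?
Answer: $\frac{97214}{5} \approx 19443.0$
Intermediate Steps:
$N = 10$
$u{\left(c \right)} = - 5 c^{2}$ ($u{\left(c \right)} = - \frac{10 c^{2}}{2} = - 5 c^{2}$)
$R{\left(T,p \right)} = \frac{13}{5} + \frac{T^{2}}{5}$ ($R{\left(T,p \right)} = \frac{T T + 13}{5} = \frac{T^{2} + 13}{5} = \frac{13 + T^{2}}{5} = \frac{13}{5} + \frac{T^{2}}{5}$)
$R{\left(1,-13 \right)} + u{\left(9 \right)} \left(-48\right) = \left(\frac{13}{5} + \frac{1^{2}}{5}\right) + - 5 \cdot 9^{2} \left(-48\right) = \left(\frac{13}{5} + \frac{1}{5} \cdot 1\right) + \left(-5\right) 81 \left(-48\right) = \left(\frac{13}{5} + \frac{1}{5}\right) - -19440 = \frac{14}{5} + 19440 = \frac{97214}{5}$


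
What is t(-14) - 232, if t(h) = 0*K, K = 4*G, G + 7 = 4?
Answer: -232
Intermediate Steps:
G = -3 (G = -7 + 4 = -3)
K = -12 (K = 4*(-3) = -12)
t(h) = 0 (t(h) = 0*(-12) = 0)
t(-14) - 232 = 0 - 232 = -232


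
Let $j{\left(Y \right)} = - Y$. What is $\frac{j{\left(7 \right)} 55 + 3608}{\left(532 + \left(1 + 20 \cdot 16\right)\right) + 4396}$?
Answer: $\frac{3223}{5249} \approx 0.61402$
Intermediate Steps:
$\frac{j{\left(7 \right)} 55 + 3608}{\left(532 + \left(1 + 20 \cdot 16\right)\right) + 4396} = \frac{\left(-1\right) 7 \cdot 55 + 3608}{\left(532 + \left(1 + 20 \cdot 16\right)\right) + 4396} = \frac{\left(-7\right) 55 + 3608}{\left(532 + \left(1 + 320\right)\right) + 4396} = \frac{-385 + 3608}{\left(532 + 321\right) + 4396} = \frac{3223}{853 + 4396} = \frac{3223}{5249}$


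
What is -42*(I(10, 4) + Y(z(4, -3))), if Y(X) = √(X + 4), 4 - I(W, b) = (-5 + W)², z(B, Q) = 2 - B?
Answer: 882 - 42*√2 ≈ 822.60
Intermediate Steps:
I(W, b) = 4 - (-5 + W)²
Y(X) = √(4 + X)
-42*(I(10, 4) + Y(z(4, -3))) = -42*((4 - (-5 + 10)²) + √(4 + (2 - 1*4))) = -42*((4 - 1*5²) + √(4 + (2 - 4))) = -42*((4 - 1*25) + √(4 - 2)) = -42*((4 - 25) + √2) = -42*(-21 + √2) = 882 - 42*√2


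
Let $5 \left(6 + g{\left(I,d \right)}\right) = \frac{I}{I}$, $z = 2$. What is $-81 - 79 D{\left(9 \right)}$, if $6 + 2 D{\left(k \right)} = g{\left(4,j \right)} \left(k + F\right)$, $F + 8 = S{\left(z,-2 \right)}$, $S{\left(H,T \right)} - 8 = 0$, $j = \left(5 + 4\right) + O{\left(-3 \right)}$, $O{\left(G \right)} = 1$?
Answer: $\frac{22179}{10} \approx 2217.9$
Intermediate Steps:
$j = 10$ ($j = \left(5 + 4\right) + 1 = 9 + 1 = 10$)
$S{\left(H,T \right)} = 8$ ($S{\left(H,T \right)} = 8 + 0 = 8$)
$g{\left(I,d \right)} = - \frac{29}{5}$ ($g{\left(I,d \right)} = -6 + \frac{I \frac{1}{I}}{5} = -6 + \frac{1}{5} \cdot 1 = -6 + \frac{1}{5} = - \frac{29}{5}$)
$F = 0$ ($F = -8 + 8 = 0$)
$D{\left(k \right)} = -3 - \frac{29 k}{10}$ ($D{\left(k \right)} = -3 + \frac{\left(- \frac{29}{5}\right) \left(k + 0\right)}{2} = -3 + \frac{\left(- \frac{29}{5}\right) k}{2} = -3 - \frac{29 k}{10}$)
$-81 - 79 D{\left(9 \right)} = -81 - 79 \left(-3 - \frac{261}{10}\right) = -81 - - \frac{22989}{10} = -81 + \frac{22989}{10} = \frac{22179}{10}$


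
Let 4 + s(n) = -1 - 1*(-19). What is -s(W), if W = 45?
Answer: -14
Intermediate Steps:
s(n) = 14 (s(n) = -4 + (-1 - 1*(-19)) = -4 + (-1 + 19) = -4 + 18 = 14)
-s(W) = -1*14 = -14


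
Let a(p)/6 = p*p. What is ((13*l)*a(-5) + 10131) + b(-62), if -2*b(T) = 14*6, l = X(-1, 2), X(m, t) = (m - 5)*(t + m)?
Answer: -1611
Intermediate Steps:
a(p) = 6*p² (a(p) = 6*(p*p) = 6*p²)
X(m, t) = (-5 + m)*(m + t)
l = -6 (l = (-1)² - 5*(-1) - 5*2 - 1*2 = 1 + 5 - 10 - 2 = -6)
b(T) = -42 (b(T) = -7*6 = -½*84 = -42)
((13*l)*a(-5) + 10131) + b(-62) = ((13*(-6))*(6*(-5)²) + 10131) - 42 = (-468*25 + 10131) - 42 = (-78*150 + 10131) - 42 = (-11700 + 10131) - 42 = -1569 - 42 = -1611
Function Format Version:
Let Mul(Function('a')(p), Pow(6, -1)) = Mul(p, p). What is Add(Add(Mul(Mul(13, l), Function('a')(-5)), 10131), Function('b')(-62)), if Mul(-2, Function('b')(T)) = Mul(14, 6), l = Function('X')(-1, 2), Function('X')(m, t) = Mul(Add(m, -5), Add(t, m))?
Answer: -1611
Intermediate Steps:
Function('a')(p) = Mul(6, Pow(p, 2)) (Function('a')(p) = Mul(6, Mul(p, p)) = Mul(6, Pow(p, 2)))
Function('X')(m, t) = Mul(Add(-5, m), Add(m, t))
l = -6 (l = Add(Pow(-1, 2), Mul(-5, -1), Mul(-5, 2), Mul(-1, 2)) = Add(1, 5, -10, -2) = -6)
Function('b')(T) = -42 (Function('b')(T) = Mul(Rational(-1, 2), Mul(14, 6)) = Mul(Rational(-1, 2), 84) = -42)
Add(Add(Mul(Mul(13, l), Function('a')(-5)), 10131), Function('b')(-62)) = Add(Add(Mul(Mul(13, -6), Mul(6, Pow(-5, 2))), 10131), -42) = Add(Add(Mul(-78, Mul(6, 25)), 10131), -42) = Add(Add(Mul(-78, 150), 10131), -42) = Add(Add(-11700, 10131), -42) = Add(-1569, -42) = -1611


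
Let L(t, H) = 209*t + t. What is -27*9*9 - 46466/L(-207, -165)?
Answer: -6787316/3105 ≈ -2185.9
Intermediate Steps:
L(t, H) = 210*t
-27*9*9 - 46466/L(-207, -165) = -27*9*9 - 46466/(210*(-207)) = -243*9 - 46466/(-43470) = -2187 - 46466*(-1/43470) = -2187 + 3319/3105 = -6787316/3105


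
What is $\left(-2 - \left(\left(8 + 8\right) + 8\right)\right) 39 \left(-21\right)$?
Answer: $21294$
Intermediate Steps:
$\left(-2 - \left(\left(8 + 8\right) + 8\right)\right) 39 \left(-21\right) = \left(-2 - \left(16 + 8\right)\right) 39 \left(-21\right) = \left(-2 - 24\right) 39 \left(-21\right) = \left(-26\right) 39 \left(-21\right) = \left(-1014\right) \left(-21\right) = 21294$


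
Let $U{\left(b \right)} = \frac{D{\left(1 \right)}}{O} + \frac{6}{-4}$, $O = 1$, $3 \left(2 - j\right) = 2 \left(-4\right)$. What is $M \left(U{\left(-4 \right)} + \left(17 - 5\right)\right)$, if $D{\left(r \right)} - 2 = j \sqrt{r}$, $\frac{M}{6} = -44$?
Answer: $-4532$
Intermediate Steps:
$M = -264$ ($M = 6 \left(-44\right) = -264$)
$j = \frac{14}{3}$ ($j = 2 - \frac{2 \left(-4\right)}{3} = 2 - - \frac{8}{3} = 2 + \frac{8}{3} = \frac{14}{3} \approx 4.6667$)
$D{\left(r \right)} = 2 + \frac{14 \sqrt{r}}{3}$
$U{\left(b \right)} = \frac{31}{6}$ ($U{\left(b \right)} = \frac{2 + \frac{14 \sqrt{1}}{3}}{1} + \frac{6}{-4} = \left(2 + \frac{14}{3} \cdot 1\right) 1 + 6 \left(- \frac{1}{4}\right) = \left(2 + \frac{14}{3}\right) 1 - \frac{3}{2} = \frac{20}{3} \cdot 1 - \frac{3}{2} = \frac{20}{3} - \frac{3}{2} = \frac{31}{6}$)
$M \left(U{\left(-4 \right)} + \left(17 - 5\right)\right) = - 264 \left(\frac{31}{6} + \left(17 - 5\right)\right) = - 264 \left(\frac{31}{6} + 12\right) = \left(-264\right) \frac{103}{6} = -4532$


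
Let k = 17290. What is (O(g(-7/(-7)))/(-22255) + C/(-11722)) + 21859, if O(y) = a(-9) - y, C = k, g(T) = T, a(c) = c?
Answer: 570204063976/26087311 ≈ 21858.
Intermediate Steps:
C = 17290
O(y) = -9 - y
(O(g(-7/(-7)))/(-22255) + C/(-11722)) + 21859 = ((-9 - (-7)/(-7))/(-22255) + 17290/(-11722)) + 21859 = ((-9 - (-7)*(-1)/7)*(-1/22255) + 17290*(-1/11722)) + 21859 = ((-9 - 1*1)*(-1/22255) - 8645/5861) + 21859 = ((-9 - 1)*(-1/22255) - 8645/5861) + 21859 = (-10*(-1/22255) - 8645/5861) + 21859 = (2/4451 - 8645/5861) + 21859 = -38467173/26087311 + 21859 = 570204063976/26087311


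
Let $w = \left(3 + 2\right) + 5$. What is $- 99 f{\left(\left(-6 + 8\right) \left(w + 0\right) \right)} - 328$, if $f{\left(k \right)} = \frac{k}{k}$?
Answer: $-427$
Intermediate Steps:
$w = 10$ ($w = 5 + 5 = 10$)
$f{\left(k \right)} = 1$
$- 99 f{\left(\left(-6 + 8\right) \left(w + 0\right) \right)} - 328 = \left(-99\right) 1 - 328 = -99 - 328 = -427$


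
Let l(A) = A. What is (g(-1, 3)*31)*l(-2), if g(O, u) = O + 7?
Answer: -372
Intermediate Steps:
g(O, u) = 7 + O
(g(-1, 3)*31)*l(-2) = ((7 - 1)*31)*(-2) = (6*31)*(-2) = 186*(-2) = -372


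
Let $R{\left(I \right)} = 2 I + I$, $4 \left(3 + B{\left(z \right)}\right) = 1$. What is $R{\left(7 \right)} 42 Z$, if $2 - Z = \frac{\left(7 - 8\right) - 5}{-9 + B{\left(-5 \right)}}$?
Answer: $\frac{61740}{47} \approx 1313.6$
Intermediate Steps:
$B{\left(z \right)} = - \frac{11}{4}$ ($B{\left(z \right)} = -3 + \frac{1}{4} \cdot 1 = -3 + \frac{1}{4} = - \frac{11}{4}$)
$R{\left(I \right)} = 3 I$
$Z = \frac{70}{47}$ ($Z = 2 - \frac{\left(7 - 8\right) - 5}{-9 - \frac{11}{4}} = 2 - \frac{\left(7 - 8\right) - 5}{- \frac{47}{4}} = 2 - \left(-1 - 5\right) \left(- \frac{4}{47}\right) = 2 - \left(-6\right) \left(- \frac{4}{47}\right) = 2 - \frac{24}{47} = \frac{70}{47} \approx 1.4894$)
$R{\left(7 \right)} 42 Z = 3 \cdot 7 \cdot 42 \cdot \frac{70}{47} = 21 \cdot 42 \cdot \frac{70}{47} = 882 \cdot \frac{70}{47} = \frac{61740}{47}$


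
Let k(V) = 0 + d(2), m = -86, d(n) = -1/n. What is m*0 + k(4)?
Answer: -½ ≈ -0.50000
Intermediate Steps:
k(V) = -½ (k(V) = 0 - 1/2 = 0 - 1*½ = 0 - ½ = -½)
m*0 + k(4) = -86*0 - ½ = 0 - ½ = -½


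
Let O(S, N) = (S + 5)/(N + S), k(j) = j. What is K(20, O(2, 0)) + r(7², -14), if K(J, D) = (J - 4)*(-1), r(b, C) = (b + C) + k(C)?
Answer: 5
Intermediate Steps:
O(S, N) = (5 + S)/(N + S)
r(b, C) = b + 2*C (r(b, C) = (b + C) + C = (C + b) + C = b + 2*C)
K(J, D) = 4 - J (K(J, D) = (-4 + J)*(-1) = 4 - J)
K(20, O(2, 0)) + r(7², -14) = (4 - 1*20) + (7² + 2*(-14)) = (4 - 20) + (49 - 28) = -16 + 21 = 5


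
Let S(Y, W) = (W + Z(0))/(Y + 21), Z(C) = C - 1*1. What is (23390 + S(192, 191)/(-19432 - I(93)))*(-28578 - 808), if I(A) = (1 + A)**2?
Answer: -1034630770048505/1505271 ≈ -6.8734e+8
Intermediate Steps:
Z(C) = -1 + C (Z(C) = C - 1 = -1 + C)
S(Y, W) = (-1 + W)/(21 + Y) (S(Y, W) = (W + (-1 + 0))/(Y + 21) = (W - 1)/(21 + Y) = (-1 + W)/(21 + Y))
(23390 + S(192, 191)/(-19432 - I(93)))*(-28578 - 808) = (23390 + ((-1 + 191)/(21 + 192))/(-19432 - (1 + 93)**2))*(-28578 - 808) = (23390 + (190/213)/(-19432 - 1*94**2))*(-29386) = (23390 + ((1/213)*190)/(-19432 - 1*8836))*(-29386) = (23390 + 190/(213*(-19432 - 8836)))*(-29386) = (23390 + (190/213)/(-28268))*(-29386) = (23390 + (190/213)*(-1/28268))*(-29386) = (23390 - 95/3010542)*(-29386) = (70416577285/3010542)*(-29386) = -1034630770048505/1505271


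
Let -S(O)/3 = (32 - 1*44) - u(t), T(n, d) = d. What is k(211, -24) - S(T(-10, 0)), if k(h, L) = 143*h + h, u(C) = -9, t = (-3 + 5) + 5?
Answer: 30375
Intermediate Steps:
t = 7 (t = 2 + 5 = 7)
k(h, L) = 144*h
S(O) = 9 (S(O) = -3*((32 - 1*44) - 1*(-9)) = -3*((32 - 44) + 9) = -3*(-12 + 9) = -3*(-3) = 9)
k(211, -24) - S(T(-10, 0)) = 144*211 - 1*9 = 30384 - 9 = 30375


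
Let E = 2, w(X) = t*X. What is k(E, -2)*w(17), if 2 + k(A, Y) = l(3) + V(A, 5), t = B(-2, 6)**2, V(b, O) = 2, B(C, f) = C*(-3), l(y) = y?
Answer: 1836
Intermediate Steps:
B(C, f) = -3*C
t = 36 (t = (-3*(-2))**2 = 6**2 = 36)
w(X) = 36*X
k(A, Y) = 3 (k(A, Y) = -2 + (3 + 2) = -2 + 5 = 3)
k(E, -2)*w(17) = 3*(36*17) = 3*612 = 1836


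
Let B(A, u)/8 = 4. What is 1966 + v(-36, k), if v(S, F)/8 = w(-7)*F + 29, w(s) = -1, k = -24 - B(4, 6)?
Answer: 2646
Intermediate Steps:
B(A, u) = 32 (B(A, u) = 8*4 = 32)
k = -56 (k = -24 - 1*32 = -24 - 32 = -56)
v(S, F) = 232 - 8*F (v(S, F) = 8*(-F + 29) = 8*(29 - F) = 232 - 8*F)
1966 + v(-36, k) = 1966 + (232 - 8*(-56)) = 1966 + (232 + 448) = 1966 + 680 = 2646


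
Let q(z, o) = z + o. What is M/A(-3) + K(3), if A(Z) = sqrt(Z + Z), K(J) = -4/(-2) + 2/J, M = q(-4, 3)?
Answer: 8/3 + I*sqrt(6)/6 ≈ 2.6667 + 0.40825*I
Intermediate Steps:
q(z, o) = o + z
M = -1 (M = 3 - 4 = -1)
K(J) = 2 + 2/J (K(J) = -4*(-1/2) + 2/J = 2 + 2/J)
A(Z) = sqrt(2)*sqrt(Z) (A(Z) = sqrt(2*Z) = sqrt(2)*sqrt(Z))
M/A(-3) + K(3) = -1/(sqrt(2)*sqrt(-3)) + (2 + 2/3) = -1/(sqrt(2)*(I*sqrt(3))) + (2 + 2*(1/3)) = -1/(I*sqrt(6)) + (2 + 2/3) = -I*sqrt(6)/6*(-1) + 8/3 = I*sqrt(6)/6 + 8/3 = 8/3 + I*sqrt(6)/6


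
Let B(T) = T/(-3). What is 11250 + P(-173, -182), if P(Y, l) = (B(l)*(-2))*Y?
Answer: 96722/3 ≈ 32241.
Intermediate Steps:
B(T) = -T/3 (B(T) = T*(-⅓) = -T/3)
P(Y, l) = 2*Y*l/3 (P(Y, l) = (-l/3*(-2))*Y = (2*l/3)*Y = 2*Y*l/3)
11250 + P(-173, -182) = 11250 + (⅔)*(-173)*(-182) = 11250 + 62972/3 = 96722/3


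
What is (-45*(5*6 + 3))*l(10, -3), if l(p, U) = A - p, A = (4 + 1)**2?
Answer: -22275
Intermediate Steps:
A = 25 (A = 5**2 = 25)
l(p, U) = 25 - p
(-45*(5*6 + 3))*l(10, -3) = (-45*(5*6 + 3))*(25 - 1*10) = (-45*(30 + 3))*(25 - 10) = -45*33*15 = -1485*15 = -22275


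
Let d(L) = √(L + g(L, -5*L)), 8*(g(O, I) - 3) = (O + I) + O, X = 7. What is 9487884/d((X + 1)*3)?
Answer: 1581314*√2 ≈ 2.2363e+6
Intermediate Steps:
g(O, I) = 3 + O/4 + I/8 (g(O, I) = 3 + ((O + I) + O)/8 = 3 + ((I + O) + O)/8 = 3 + (I + 2*O)/8 = 3 + (O/4 + I/8) = 3 + O/4 + I/8)
d(L) = √(3 + 5*L/8) (d(L) = √(L + (3 + L/4 + (-5*L)/8)) = √(L + (3 + L/4 - 5*L/8)) = √(L + (3 - 3*L/8)) = √(3 + 5*L/8))
9487884/d((X + 1)*3) = 9487884/((√(48 + 10*((7 + 1)*3))/4)) = 9487884/((√(48 + 10*(8*3))/4)) = 9487884/((√(48 + 10*24)/4)) = 9487884/((√(48 + 240)/4)) = 9487884/((√288/4)) = 9487884/(((12*√2)/4)) = 9487884/((3*√2)) = 9487884*(√2/6) = 1581314*√2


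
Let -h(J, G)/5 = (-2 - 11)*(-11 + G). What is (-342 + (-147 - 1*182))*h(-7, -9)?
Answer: 872300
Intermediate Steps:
h(J, G) = -715 + 65*G (h(J, G) = -5*(-2 - 11)*(-11 + G) = -(-65)*(-11 + G) = -5*(143 - 13*G) = -715 + 65*G)
(-342 + (-147 - 1*182))*h(-7, -9) = (-342 + (-147 - 1*182))*(-715 + 65*(-9)) = (-342 + (-147 - 182))*(-715 - 585) = (-342 - 329)*(-1300) = -671*(-1300) = 872300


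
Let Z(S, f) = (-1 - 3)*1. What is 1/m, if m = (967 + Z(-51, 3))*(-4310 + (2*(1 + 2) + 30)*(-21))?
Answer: -1/4878558 ≈ -2.0498e-7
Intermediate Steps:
Z(S, f) = -4 (Z(S, f) = -4*1 = -4)
m = -4878558 (m = (967 - 4)*(-4310 + (2*(1 + 2) + 30)*(-21)) = 963*(-4310 + (2*3 + 30)*(-21)) = 963*(-4310 + (6 + 30)*(-21)) = 963*(-4310 + 36*(-21)) = 963*(-4310 - 756) = 963*(-5066) = -4878558)
1/m = 1/(-4878558) = -1/4878558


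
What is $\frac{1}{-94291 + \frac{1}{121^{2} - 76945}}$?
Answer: $- \frac{62304}{5874706465} \approx -1.0605 \cdot 10^{-5}$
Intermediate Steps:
$\frac{1}{-94291 + \frac{1}{121^{2} - 76945}} = \frac{1}{-94291 + \frac{1}{14641 - 76945}} = \frac{1}{-94291 + \frac{1}{-62304}} = \frac{1}{-94291 - \frac{1}{62304}} = \frac{1}{- \frac{5874706465}{62304}} = - \frac{62304}{5874706465}$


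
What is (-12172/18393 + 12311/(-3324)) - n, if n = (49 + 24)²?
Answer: -108691022393/20379444 ≈ -5333.4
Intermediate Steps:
n = 5329 (n = 73² = 5329)
(-12172/18393 + 12311/(-3324)) - n = (-12172/18393 + 12311/(-3324)) - 1*5329 = (-12172*1/18393 + 12311*(-1/3324)) - 5329 = (-12172/18393 - 12311/3324) - 5329 = -88965317/20379444 - 5329 = -108691022393/20379444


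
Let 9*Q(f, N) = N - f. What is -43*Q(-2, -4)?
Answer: 86/9 ≈ 9.5556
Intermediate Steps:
Q(f, N) = -f/9 + N/9 (Q(f, N) = (N - f)/9 = -f/9 + N/9)
-43*Q(-2, -4) = -43*(-⅑*(-2) + (⅑)*(-4)) = -43*(2/9 - 4/9) = -43*(-2/9) = 86/9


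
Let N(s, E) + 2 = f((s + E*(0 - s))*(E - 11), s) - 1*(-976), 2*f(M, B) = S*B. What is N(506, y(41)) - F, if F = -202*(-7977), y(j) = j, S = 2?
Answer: -1609874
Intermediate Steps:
f(M, B) = B (f(M, B) = (2*B)/2 = B)
N(s, E) = 974 + s (N(s, E) = -2 + (s - 1*(-976)) = -2 + (s + 976) = -2 + (976 + s) = 974 + s)
F = 1611354
N(506, y(41)) - F = (974 + 506) - 1*1611354 = 1480 - 1611354 = -1609874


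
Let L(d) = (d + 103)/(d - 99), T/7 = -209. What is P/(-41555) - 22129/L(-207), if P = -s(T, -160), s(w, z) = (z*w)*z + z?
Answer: -28528370991/432172 ≈ -66012.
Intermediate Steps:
T = -1463 (T = 7*(-209) = -1463)
s(w, z) = z + w*z**2 (s(w, z) = (w*z)*z + z = w*z**2 + z = z + w*z**2)
P = 37452960 (P = -(-160)*(1 - 1463*(-160)) = -(-160)*(1 + 234080) = -(-160)*234081 = -1*(-37452960) = 37452960)
L(d) = (103 + d)/(-99 + d)
P/(-41555) - 22129/L(-207) = 37452960/(-41555) - 22129*(-99 - 207)/(103 - 207) = 37452960*(-1/41555) - 22129/(-104/(-306)) = -7490592/8311 - 22129/((-1/306*(-104))) = -7490592/8311 - 22129/52/153 = -7490592/8311 - 22129*153/52 = -7490592/8311 - 3385737/52 = -28528370991/432172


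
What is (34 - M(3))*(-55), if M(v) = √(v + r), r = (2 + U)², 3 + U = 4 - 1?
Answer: -1870 + 55*√7 ≈ -1724.5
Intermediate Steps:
U = 0 (U = -3 + (4 - 1) = -3 + 3 = 0)
r = 4 (r = (2 + 0)² = 2² = 4)
M(v) = √(4 + v) (M(v) = √(v + 4) = √(4 + v))
(34 - M(3))*(-55) = (34 - √(4 + 3))*(-55) = (34 - √7)*(-55) = -1870 + 55*√7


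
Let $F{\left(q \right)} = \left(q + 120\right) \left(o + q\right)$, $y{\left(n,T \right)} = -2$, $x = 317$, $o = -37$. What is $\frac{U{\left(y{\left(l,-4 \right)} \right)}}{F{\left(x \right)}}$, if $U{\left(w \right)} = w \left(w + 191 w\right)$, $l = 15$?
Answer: $\frac{96}{15295} \approx 0.0062766$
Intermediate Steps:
$F{\left(q \right)} = \left(-37 + q\right) \left(120 + q\right)$ ($F{\left(q \right)} = \left(q + 120\right) \left(-37 + q\right) = \left(120 + q\right) \left(-37 + q\right) = \left(-37 + q\right) \left(120 + q\right)$)
$U{\left(w \right)} = 192 w^{2}$ ($U{\left(w \right)} = w 192 w = 192 w^{2}$)
$\frac{U{\left(y{\left(l,-4 \right)} \right)}}{F{\left(x \right)}} = \frac{192 \left(-2\right)^{2}}{-4440 + 317^{2} + 83 \cdot 317} = \frac{192 \cdot 4}{-4440 + 100489 + 26311} = \frac{768}{122360} = 768 \cdot \frac{1}{122360} = \frac{96}{15295}$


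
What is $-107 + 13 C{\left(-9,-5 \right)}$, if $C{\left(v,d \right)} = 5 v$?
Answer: $-692$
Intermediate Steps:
$-107 + 13 C{\left(-9,-5 \right)} = -107 + 13 \cdot 5 \left(-9\right) = -107 + 13 \left(-45\right) = -107 - 585 = -692$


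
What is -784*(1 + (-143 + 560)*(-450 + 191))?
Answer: 84673568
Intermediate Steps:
-784*(1 + (-143 + 560)*(-450 + 191)) = -784*(1 + 417*(-259)) = -784*(1 - 108003) = -784*(-108002) = 84673568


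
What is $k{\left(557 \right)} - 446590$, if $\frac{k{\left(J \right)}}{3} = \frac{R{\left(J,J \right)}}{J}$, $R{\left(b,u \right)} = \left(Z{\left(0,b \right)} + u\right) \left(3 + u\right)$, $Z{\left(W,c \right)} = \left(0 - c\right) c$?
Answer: $-1380670$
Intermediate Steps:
$Z{\left(W,c \right)} = - c^{2}$ ($Z{\left(W,c \right)} = - c c = - c^{2}$)
$R{\left(b,u \right)} = \left(3 + u\right) \left(u - b^{2}\right)$ ($R{\left(b,u \right)} = \left(- b^{2} + u\right) \left(3 + u\right) = \left(u - b^{2}\right) \left(3 + u\right) = \left(3 + u\right) \left(u - b^{2}\right)$)
$k{\left(J \right)} = \frac{3 \left(- J^{3} - 2 J^{2} + 3 J\right)}{J}$ ($k{\left(J \right)} = 3 \frac{J^{2} - 3 J^{2} + 3 J - J J^{2}}{J} = 3 \frac{J^{2} - 3 J^{2} + 3 J - J^{3}}{J} = 3 \frac{- J^{3} - 2 J^{2} + 3 J}{J} = \frac{3 \left(- J^{3} - 2 J^{2} + 3 J\right)}{J}$)
$k{\left(557 \right)} - 446590 = \left(9 - 3342 - 3 \cdot 557^{2}\right) - 446590 = \left(9 - 3342 - 930747\right) - 446590 = -934080 - 446590 = -1380670$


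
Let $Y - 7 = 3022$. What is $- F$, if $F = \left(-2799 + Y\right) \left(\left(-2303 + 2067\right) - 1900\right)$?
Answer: $491280$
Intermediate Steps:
$Y = 3029$ ($Y = 7 + 3022 = 3029$)
$F = -491280$ ($F = \left(-2799 + 3029\right) \left(\left(-2303 + 2067\right) - 1900\right) = 230 \left(-236 - 1900\right) = 230 \left(-2136\right) = -491280$)
$- F = \left(-1\right) \left(-491280\right) = 491280$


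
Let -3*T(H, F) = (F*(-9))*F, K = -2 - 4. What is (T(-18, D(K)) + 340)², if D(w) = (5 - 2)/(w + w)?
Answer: 29626249/256 ≈ 1.1573e+5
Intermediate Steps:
K = -6
D(w) = 3/(2*w) (D(w) = 3/((2*w)) = 3*(1/(2*w)) = 3/(2*w))
T(H, F) = 3*F² (T(H, F) = -F*(-9)*F/3 = -(-9*F)*F/3 = -(-3)*F² = 3*F²)
(T(-18, D(K)) + 340)² = (3*((3/2)/(-6))² + 340)² = (3*((3/2)*(-⅙))² + 340)² = (3*(-¼)² + 340)² = (3*(1/16) + 340)² = (3/16 + 340)² = (5443/16)² = 29626249/256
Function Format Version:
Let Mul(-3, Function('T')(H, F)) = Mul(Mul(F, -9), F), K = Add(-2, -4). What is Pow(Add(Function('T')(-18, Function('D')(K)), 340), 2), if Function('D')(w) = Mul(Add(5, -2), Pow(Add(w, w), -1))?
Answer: Rational(29626249, 256) ≈ 1.1573e+5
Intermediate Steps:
K = -6
Function('D')(w) = Mul(Rational(3, 2), Pow(w, -1)) (Function('D')(w) = Mul(3, Pow(Mul(2, w), -1)) = Mul(3, Mul(Rational(1, 2), Pow(w, -1))) = Mul(Rational(3, 2), Pow(w, -1)))
Function('T')(H, F) = Mul(3, Pow(F, 2)) (Function('T')(H, F) = Mul(Rational(-1, 3), Mul(Mul(F, -9), F)) = Mul(Rational(-1, 3), Mul(Mul(-9, F), F)) = Mul(Rational(-1, 3), Mul(-9, Pow(F, 2))) = Mul(3, Pow(F, 2)))
Pow(Add(Function('T')(-18, Function('D')(K)), 340), 2) = Pow(Add(Mul(3, Pow(Mul(Rational(3, 2), Pow(-6, -1)), 2)), 340), 2) = Pow(Add(Mul(3, Pow(Mul(Rational(3, 2), Rational(-1, 6)), 2)), 340), 2) = Pow(Add(Mul(3, Pow(Rational(-1, 4), 2)), 340), 2) = Pow(Add(Mul(3, Rational(1, 16)), 340), 2) = Pow(Add(Rational(3, 16), 340), 2) = Pow(Rational(5443, 16), 2) = Rational(29626249, 256)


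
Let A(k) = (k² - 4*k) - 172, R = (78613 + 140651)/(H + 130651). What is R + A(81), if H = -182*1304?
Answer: 215592247/35559 ≈ 6062.9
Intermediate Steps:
H = -237328
R = -73088/35559 (R = (78613 + 140651)/(-237328 + 130651) = 219264/(-106677) = 219264*(-1/106677) = -73088/35559 ≈ -2.0554)
A(k) = -172 + k² - 4*k
R + A(81) = -73088/35559 + (-172 + 81² - 4*81) = -73088/35559 + (-172 + 6561 - 324) = -73088/35559 + 6065 = 215592247/35559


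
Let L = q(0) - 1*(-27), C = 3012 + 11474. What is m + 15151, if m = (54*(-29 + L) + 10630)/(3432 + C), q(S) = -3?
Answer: 135742989/8959 ≈ 15152.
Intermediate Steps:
C = 14486
L = 24 (L = -3 - 1*(-27) = -3 + 27 = 24)
m = 5180/8959 (m = (54*(-29 + 24) + 10630)/(3432 + 14486) = (54*(-5) + 10630)/17918 = (-270 + 10630)*(1/17918) = 10360*(1/17918) = 5180/8959 ≈ 0.57819)
m + 15151 = 5180/8959 + 15151 = 135742989/8959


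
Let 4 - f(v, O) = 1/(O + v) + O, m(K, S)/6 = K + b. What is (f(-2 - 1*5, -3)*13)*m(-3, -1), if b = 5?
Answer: 5538/5 ≈ 1107.6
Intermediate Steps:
m(K, S) = 30 + 6*K (m(K, S) = 6*(K + 5) = 6*(5 + K) = 30 + 6*K)
f(v, O) = 4 - O - 1/(O + v) (f(v, O) = 4 - (1/(O + v) + O) = 4 - (O + 1/(O + v)) = 4 + (-O - 1/(O + v)) = 4 - O - 1/(O + v))
(f(-2 - 1*5, -3)*13)*m(-3, -1) = (((-1 - 1*(-3)**2 + 4*(-3) + 4*(-2 - 1*5) - 1*(-3)*(-2 - 1*5))/(-3 + (-2 - 1*5)))*13)*(30 + 6*(-3)) = (((-1 - 1*9 - 12 + 4*(-2 - 5) - 1*(-3)*(-2 - 5))/(-3 + (-2 - 5)))*13)*(30 - 18) = (((-1 - 9 - 12 + 4*(-7) - 1*(-3)*(-7))/(-3 - 7))*13)*12 = (((-1 - 9 - 12 - 28 - 21)/(-10))*13)*12 = (-1/10*(-71)*13)*12 = ((71/10)*13)*12 = (923/10)*12 = 5538/5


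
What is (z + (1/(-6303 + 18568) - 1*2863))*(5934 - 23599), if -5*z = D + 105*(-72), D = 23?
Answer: 58741187789/2453 ≈ 2.3947e+7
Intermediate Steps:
z = 7537/5 (z = -(23 + 105*(-72))/5 = -(23 - 7560)/5 = -⅕*(-7537) = 7537/5 ≈ 1507.4)
(z + (1/(-6303 + 18568) - 1*2863))*(5934 - 23599) = (7537/5 + (1/(-6303 + 18568) - 1*2863))*(5934 - 23599) = (7537/5 + (1/12265 - 2863))*(-17665) = (7537/5 - 35114694/12265)*(-17665) = -16626433/12265*(-17665) = 58741187789/2453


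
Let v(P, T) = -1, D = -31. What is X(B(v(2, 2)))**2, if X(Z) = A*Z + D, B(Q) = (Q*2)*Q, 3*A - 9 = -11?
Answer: 9409/9 ≈ 1045.4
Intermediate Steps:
A = -2/3 (A = 3 + (1/3)*(-11) = 3 - 11/3 = -2/3 ≈ -0.66667)
B(Q) = 2*Q**2 (B(Q) = (2*Q)*Q = 2*Q**2)
X(Z) = -31 - 2*Z/3 (X(Z) = -2*Z/3 - 31 = -31 - 2*Z/3)
X(B(v(2, 2)))**2 = (-31 - 4*(-1)**2/3)**2 = (-31 - 4/3)**2 = (-97/3)**2 = 9409/9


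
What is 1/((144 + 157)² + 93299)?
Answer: 1/183900 ≈ 5.4377e-6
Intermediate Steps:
1/((144 + 157)² + 93299) = 1/(301² + 93299) = 1/(90601 + 93299) = 1/183900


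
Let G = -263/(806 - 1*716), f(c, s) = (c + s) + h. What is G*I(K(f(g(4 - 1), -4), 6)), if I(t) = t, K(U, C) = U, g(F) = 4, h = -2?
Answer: 263/45 ≈ 5.8444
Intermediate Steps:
f(c, s) = -2 + c + s (f(c, s) = (c + s) - 2 = -2 + c + s)
G = -263/90 (G = -263/(806 - 716) = -263/90 ≈ -2.9222)
G*I(K(f(g(4 - 1), -4), 6)) = -263*(-2 + 4 - 4)/90 = -263/90*(-2) = 263/45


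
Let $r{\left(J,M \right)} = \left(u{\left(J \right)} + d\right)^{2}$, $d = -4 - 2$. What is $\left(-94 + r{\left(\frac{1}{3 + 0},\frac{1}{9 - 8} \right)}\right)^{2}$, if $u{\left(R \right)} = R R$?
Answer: $\frac{23088025}{6561} \approx 3519.0$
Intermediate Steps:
$u{\left(R \right)} = R^{2}$
$d = -6$ ($d = -4 - 2 = -6$)
$r{\left(J,M \right)} = \left(-6 + J^{2}\right)^{2}$ ($r{\left(J,M \right)} = \left(J^{2} - 6\right)^{2} = \left(-6 + J^{2}\right)^{2}$)
$\left(-94 + r{\left(\frac{1}{3 + 0},\frac{1}{9 - 8} \right)}\right)^{2} = \left(-94 + \left(-6 + \left(\frac{1}{3 + 0}\right)^{2}\right)^{2}\right)^{2} = \left(-94 + \left(-6 + \left(\frac{1}{3}\right)^{2}\right)^{2}\right)^{2} = \left(-94 + \left(-6 + \frac{1}{9}\right)^{2}\right)^{2} = \left(-94 + \left(- \frac{53}{9}\right)^{2}\right)^{2} = \left(-94 + \frac{2809}{81}\right)^{2} = \left(- \frac{4805}{81}\right)^{2} = \frac{23088025}{6561}$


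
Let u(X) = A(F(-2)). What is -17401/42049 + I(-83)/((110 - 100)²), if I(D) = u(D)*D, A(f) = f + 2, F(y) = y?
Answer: -17401/42049 ≈ -0.41383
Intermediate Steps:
A(f) = 2 + f
u(X) = 0 (u(X) = 2 - 2 = 0)
I(D) = 0 (I(D) = 0*D = 0)
-17401/42049 + I(-83)/((110 - 100)²) = -17401/42049 + 0/((110 - 100)²) = -17401*1/42049 + 0/(10²) = -17401/42049 + 0/100 = -17401/42049 + 0*(1/100) = -17401/42049 + 0 = -17401/42049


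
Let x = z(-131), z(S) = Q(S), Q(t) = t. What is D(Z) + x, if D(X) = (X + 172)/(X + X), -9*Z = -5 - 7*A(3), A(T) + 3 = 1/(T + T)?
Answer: -32517/178 ≈ -182.68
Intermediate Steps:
z(S) = S
A(T) = -3 + 1/(2*T) (A(T) = -3 + 1/(T + T) = -3 + 1/(2*T))
x = -131
Z = -89/54 (Z = -(-5 - 7*(-3 + (1/2)/3))/9 = -(-5 - 7*(-3 + (1/2)*(1/3)))/9 = -(-5 - 7*(-3 + 1/6))/9 = -(-5 - 7*(-17/6))/9 = -(-5 + 119/6)/9 = -1/9*89/6 = -89/54 ≈ -1.6481)
D(X) = (172 + X)/(2*X) (D(X) = (172 + X)/((2*X)) = (172 + X)*(1/(2*X)) = (172 + X)/(2*X))
D(Z) + x = (172 - 89/54)/(2*(-89/54)) - 131 = (1/2)*(-54/89)*(9199/54) - 131 = -9199/178 - 131 = -32517/178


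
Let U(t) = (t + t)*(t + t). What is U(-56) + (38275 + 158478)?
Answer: 209297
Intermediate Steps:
U(t) = 4*t² (U(t) = (2*t)*(2*t) = 4*t²)
U(-56) + (38275 + 158478) = 4*(-56)² + (38275 + 158478) = 4*3136 + 196753 = 12544 + 196753 = 209297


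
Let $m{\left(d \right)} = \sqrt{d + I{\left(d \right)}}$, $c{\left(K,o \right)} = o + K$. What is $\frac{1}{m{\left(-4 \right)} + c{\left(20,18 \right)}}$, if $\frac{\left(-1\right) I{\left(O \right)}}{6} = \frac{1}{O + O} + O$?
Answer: $\frac{152}{5693} - \frac{2 \sqrt{83}}{5693} \approx 0.023499$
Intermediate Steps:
$c{\left(K,o \right)} = K + o$
$I{\left(O \right)} = - 6 O - \frac{3}{O}$ ($I{\left(O \right)} = - 6 \left(\frac{1}{O + O} + O\right) = - 6 \left(\frac{1}{2 O} + O\right) = - 6 \left(O + \frac{1}{2 O}\right) = - 6 O - \frac{3}{O}$)
$m{\left(d \right)} = \sqrt{- 5 d - \frac{3}{d}}$ ($m{\left(d \right)} = \sqrt{d - \left(\frac{3}{d} + 6 d\right)} = \sqrt{- 5 d - \frac{3}{d}}$)
$\frac{1}{m{\left(-4 \right)} + c{\left(20,18 \right)}} = \frac{1}{\sqrt{\left(-5\right) \left(-4\right) - \frac{3}{-4}} + \left(20 + 18\right)} = \frac{1}{\sqrt{20 - - \frac{3}{4}} + 38} = \frac{1}{\sqrt{20 + \frac{3}{4}} + 38} = \frac{1}{\sqrt{\frac{83}{4}} + 38} = \frac{1}{\frac{\sqrt{83}}{2} + 38} = \frac{1}{38 + \frac{\sqrt{83}}{2}}$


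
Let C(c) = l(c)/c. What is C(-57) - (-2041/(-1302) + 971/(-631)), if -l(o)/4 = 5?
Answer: 1676043/5203226 ≈ 0.32212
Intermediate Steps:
l(o) = -20 (l(o) = -4*5 = -20)
C(c) = -20/c
C(-57) - (-2041/(-1302) + 971/(-631)) = -20/(-57) - (-2041/(-1302) + 971/(-631)) = -20*(-1/57) - (-2041*(-1/1302) + 971*(-1/631)) = 20/57 - (2041/1302 - 971/631) = 20/57 - 1*23629/821562 = 20/57 - 23629/821562 = 1676043/5203226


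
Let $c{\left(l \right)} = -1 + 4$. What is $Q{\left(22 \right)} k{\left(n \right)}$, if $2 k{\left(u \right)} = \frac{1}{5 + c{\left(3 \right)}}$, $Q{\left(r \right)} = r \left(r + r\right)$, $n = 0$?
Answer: $\frac{121}{2} \approx 60.5$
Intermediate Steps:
$c{\left(l \right)} = 3$
$Q{\left(r \right)} = 2 r^{2}$ ($Q{\left(r \right)} = r 2 r = 2 r^{2}$)
$k{\left(u \right)} = \frac{1}{16}$ ($k{\left(u \right)} = \frac{1}{2 \left(5 + 3\right)} = \frac{1}{2 \cdot 8} = \frac{1}{2} \cdot \frac{1}{8} = \frac{1}{16}$)
$Q{\left(22 \right)} k{\left(n \right)} = 2 \cdot 22^{2} \cdot \frac{1}{16} = 2 \cdot 484 \cdot \frac{1}{16} = 968 \cdot \frac{1}{16} = \frac{121}{2}$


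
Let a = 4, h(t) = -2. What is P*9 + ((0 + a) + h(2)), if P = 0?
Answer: 2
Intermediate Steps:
P*9 + ((0 + a) + h(2)) = 0*9 + ((0 + 4) - 2) = 0 + (4 - 2) = 0 + 2 = 2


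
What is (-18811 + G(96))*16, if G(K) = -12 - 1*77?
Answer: -302400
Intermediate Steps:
G(K) = -89 (G(K) = -12 - 77 = -89)
(-18811 + G(96))*16 = (-18811 - 89)*16 = -18900*16 = -302400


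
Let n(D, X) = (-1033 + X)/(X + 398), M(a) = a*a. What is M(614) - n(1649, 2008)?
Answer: 302350467/802 ≈ 3.7700e+5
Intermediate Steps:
M(a) = a²
n(D, X) = (-1033 + X)/(398 + X)
M(614) - n(1649, 2008) = 614² - (-1033 + 2008)/(398 + 2008) = 376996 - 975/2406 = 376996 - 1*325/802 = 376996 - 325/802 = 302350467/802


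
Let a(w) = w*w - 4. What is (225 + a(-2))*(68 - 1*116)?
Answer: -10800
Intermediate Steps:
a(w) = -4 + w**2 (a(w) = w**2 - 4 = -4 + w**2)
(225 + a(-2))*(68 - 1*116) = (225 + (-4 + (-2)**2))*(68 - 1*116) = (225 + (-4 + 4))*(68 - 116) = (225 + 0)*(-48) = 225*(-48) = -10800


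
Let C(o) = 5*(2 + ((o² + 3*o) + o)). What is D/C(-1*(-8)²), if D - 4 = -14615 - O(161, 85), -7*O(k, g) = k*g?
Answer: -56/85 ≈ -0.65882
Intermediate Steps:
O(k, g) = -g*k/7 (O(k, g) = -k*g/7 = -g*k/7)
D = -12656 (D = 4 + (-14615 - (-1)*85*161/7) = 4 + (-14615 - 1*(-1955)) = 4 + (-14615 + 1955) = 4 - 12660 = -12656)
C(o) = 10 + 5*o² + 20*o (C(o) = 5*(2 + (o² + 4*o)) = 5*(2 + o² + 4*o) = 10 + 5*o² + 20*o)
D/C(-1*(-8)²) = -12656/(10 + 5*(-1*(-8)²)² + 20*(-1*(-8)²)) = -12656/(10 + 5*(-1*64)² + 20*(-1*64)) = -12656/(10 + 5*(-64)² + 20*(-64)) = -12656/(10 + 5*4096 - 1280) = -12656/(10 + 20480 - 1280) = -12656/19210 = -12656*1/19210 = -56/85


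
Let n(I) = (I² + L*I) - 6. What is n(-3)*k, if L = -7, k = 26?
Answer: 624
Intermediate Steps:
n(I) = -6 + I² - 7*I (n(I) = (I² - 7*I) - 6 = -6 + I² - 7*I)
n(-3)*k = (-6 + (-3)² - 7*(-3))*26 = (-6 + 9 + 21)*26 = 24*26 = 624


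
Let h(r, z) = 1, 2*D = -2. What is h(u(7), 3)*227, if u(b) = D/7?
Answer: 227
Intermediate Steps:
D = -1 (D = (½)*(-2) = -1)
u(b) = -⅐ (u(b) = -1/7 = -1*⅐ = -⅐)
h(u(7), 3)*227 = 1*227 = 227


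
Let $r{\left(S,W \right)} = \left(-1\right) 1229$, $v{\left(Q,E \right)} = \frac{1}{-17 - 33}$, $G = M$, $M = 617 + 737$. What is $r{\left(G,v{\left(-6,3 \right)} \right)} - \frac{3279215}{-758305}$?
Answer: $- \frac{185735526}{151661} \approx -1224.7$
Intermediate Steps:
$M = 1354$
$G = 1354$
$v{\left(Q,E \right)} = - \frac{1}{50}$ ($v{\left(Q,E \right)} = \frac{1}{-50} = - \frac{1}{50}$)
$r{\left(S,W \right)} = -1229$
$r{\left(G,v{\left(-6,3 \right)} \right)} - \frac{3279215}{-758305} = -1229 - \frac{3279215}{-758305} = -1229 - 3279215 \left(- \frac{1}{758305}\right) = -1229 - - \frac{655843}{151661} = -1229 + \frac{655843}{151661} = - \frac{185735526}{151661}$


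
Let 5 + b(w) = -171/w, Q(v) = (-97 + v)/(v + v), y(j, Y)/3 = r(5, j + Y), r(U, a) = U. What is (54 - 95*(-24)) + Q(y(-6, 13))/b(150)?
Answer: 2150024/921 ≈ 2334.4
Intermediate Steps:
y(j, Y) = 15 (y(j, Y) = 3*5 = 15)
Q(v) = (-97 + v)/(2*v) (Q(v) = (-97 + v)/((2*v)) = (-97 + v)*(1/(2*v)) = (-97 + v)/(2*v))
b(w) = -5 - 171/w
(54 - 95*(-24)) + Q(y(-6, 13))/b(150) = (54 - 95*(-24)) + ((½)*(-97 + 15)/15)/(-5 - 171/150) = (54 + 2280) + ((½)*(1/15)*(-82))/(-5 - 171*1/150) = 2334 - 41/(15*(-5 - 57/50)) = 2334 - 41/(15*(-307/50)) = 2334 - 41/15*(-50/307) = 2334 + 410/921 = 2150024/921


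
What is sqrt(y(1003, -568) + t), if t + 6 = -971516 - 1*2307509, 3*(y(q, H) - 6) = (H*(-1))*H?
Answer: I*sqrt(30479097)/3 ≈ 1840.3*I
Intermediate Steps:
y(q, H) = 6 - H**2/3 (y(q, H) = 6 + ((H*(-1))*H)/3 = 6 + ((-H)*H)/3 = 6 + (-H**2)/3 = 6 - H**2/3)
t = -3279031 (t = -6 + (-971516 - 1*2307509) = -6 + (-971516 - 2307509) = -6 - 3279025 = -3279031)
sqrt(y(1003, -568) + t) = sqrt((6 - 1/3*(-568)**2) - 3279031) = sqrt((6 - 1/3*322624) - 3279031) = sqrt((6 - 322624/3) - 3279031) = sqrt(-322606/3 - 3279031) = sqrt(-10159699/3) = I*sqrt(30479097)/3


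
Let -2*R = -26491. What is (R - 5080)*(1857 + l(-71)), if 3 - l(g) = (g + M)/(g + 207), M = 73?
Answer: 2065528549/136 ≈ 1.5188e+7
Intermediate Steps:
R = 26491/2 (R = -½*(-26491) = 26491/2 ≈ 13246.)
l(g) = 3 - (73 + g)/(207 + g) (l(g) = 3 - (g + 73)/(g + 207) = 3 - (73 + g)/(207 + g))
(R - 5080)*(1857 + l(-71)) = (26491/2 - 5080)*(1857 + 2*(274 - 71)/(207 - 71)) = 16331*(1857 + 2*203/136)/2 = 16331*(1857 + 2*(1/136)*203)/2 = 16331*(1857 + 203/68)/2 = (16331/2)*(126479/68) = 2065528549/136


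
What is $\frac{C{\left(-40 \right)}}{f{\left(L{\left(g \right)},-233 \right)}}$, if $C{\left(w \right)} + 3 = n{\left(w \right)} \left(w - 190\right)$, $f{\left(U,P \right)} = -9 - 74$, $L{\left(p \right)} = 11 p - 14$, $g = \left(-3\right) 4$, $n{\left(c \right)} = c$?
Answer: $- \frac{9197}{83} \approx -110.81$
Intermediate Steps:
$g = -12$
$L{\left(p \right)} = -14 + 11 p$
$f{\left(U,P \right)} = -83$
$C{\left(w \right)} = -3 + w \left(-190 + w\right)$ ($C{\left(w \right)} = -3 + w \left(w - 190\right) = -3 + w \left(-190 + w\right)$)
$\frac{C{\left(-40 \right)}}{f{\left(L{\left(g \right)},-233 \right)}} = \frac{-3 + \left(-40\right)^{2} - -7600}{-83} = \left(-3 + 1600 + 7600\right) \left(- \frac{1}{83}\right) = 9197 \left(- \frac{1}{83}\right) = - \frac{9197}{83}$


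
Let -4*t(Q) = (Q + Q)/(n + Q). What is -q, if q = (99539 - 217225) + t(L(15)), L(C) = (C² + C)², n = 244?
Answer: 1701864446/14461 ≈ 1.1769e+5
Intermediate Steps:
L(C) = (C + C²)²
t(Q) = -Q/(2*(244 + Q)) (t(Q) = -(Q + Q)/(4*(244 + Q)) = -2*Q/(4*(244 + Q)) = -Q/(2*(244 + Q)))
q = -1701864446/14461 (q = (99539 - 217225) - 15²*(1 + 15)²/(488 + 2*(15²*(1 + 15)²)) = -117686 - 225*16²/(488 + 2*(225*16²)) = -117686 - 225*256/(488 + 2*(225*256)) = -117686 - 1*57600/(488 + 2*57600) = -117686 - 1*57600/(488 + 115200) = -117686 - 1*57600/115688 = -117686 - 1*57600*1/115688 = -117686 - 7200/14461 = -1701864446/14461 ≈ -1.1769e+5)
-q = -1*(-1701864446/14461) = 1701864446/14461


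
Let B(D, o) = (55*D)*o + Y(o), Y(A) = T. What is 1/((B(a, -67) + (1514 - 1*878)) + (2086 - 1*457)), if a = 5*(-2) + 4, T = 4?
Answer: 1/24379 ≈ 4.1019e-5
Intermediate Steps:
Y(A) = 4
a = -6 (a = -10 + 4 = -6)
B(D, o) = 4 + 55*D*o (B(D, o) = (55*D)*o + 4 = 55*D*o + 4 = 4 + 55*D*o)
1/((B(a, -67) + (1514 - 1*878)) + (2086 - 1*457)) = 1/(((4 + 55*(-6)*(-67)) + (1514 - 1*878)) + (2086 - 1*457)) = 1/(((4 + 22110) + (1514 - 878)) + (2086 - 457)) = 1/((22114 + 636) + 1629) = 1/(22750 + 1629) = 1/24379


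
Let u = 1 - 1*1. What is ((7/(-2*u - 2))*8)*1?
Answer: -28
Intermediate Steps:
u = 0 (u = 1 - 1 = 0)
((7/(-2*u - 2))*8)*1 = ((7/(-2*0 - 2))*8)*1 = ((7/(0 - 2))*8)*1 = ((7/(-2))*8)*1 = ((7*(-1/2))*8)*1 = -7/2*8*1 = -28*1 = -28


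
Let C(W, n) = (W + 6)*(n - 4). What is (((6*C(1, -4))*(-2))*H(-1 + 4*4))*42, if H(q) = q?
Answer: 423360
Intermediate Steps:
C(W, n) = (-4 + n)*(6 + W) (C(W, n) = (6 + W)*(-4 + n) = (-4 + n)*(6 + W))
(((6*C(1, -4))*(-2))*H(-1 + 4*4))*42 = (((6*(-24 - 4*1 + 6*(-4) + 1*(-4)))*(-2))*(-1 + 4*4))*42 = (((6*(-24 - 4 - 24 - 4))*(-2))*(-1 + 16))*42 = (((6*(-56))*(-2))*15)*42 = (-336*(-2)*15)*42 = (672*15)*42 = 10080*42 = 423360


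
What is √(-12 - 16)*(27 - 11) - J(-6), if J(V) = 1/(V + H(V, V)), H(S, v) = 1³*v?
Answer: 1/12 + 32*I*√7 ≈ 0.083333 + 84.664*I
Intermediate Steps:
H(S, v) = v (H(S, v) = 1*v = v)
J(V) = 1/(2*V) (J(V) = 1/(V + V) = 1/(2*V))
√(-12 - 16)*(27 - 11) - J(-6) = √(-12 - 16)*(27 - 11) - 1/(2*(-6)) = √(-28)*16 - (-1)/(2*6) = (2*I*√7)*16 - 1*(-1/12) = 32*I*√7 + 1/12 = 1/12 + 32*I*√7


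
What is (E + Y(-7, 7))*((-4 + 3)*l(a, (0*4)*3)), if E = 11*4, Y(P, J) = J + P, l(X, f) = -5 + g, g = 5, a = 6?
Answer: 0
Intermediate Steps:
l(X, f) = 0 (l(X, f) = -5 + 5 = 0)
E = 44
(E + Y(-7, 7))*((-4 + 3)*l(a, (0*4)*3)) = (44 + (7 - 7))*((-4 + 3)*0) = (44 + 0)*(-1*0) = 44*0 = 0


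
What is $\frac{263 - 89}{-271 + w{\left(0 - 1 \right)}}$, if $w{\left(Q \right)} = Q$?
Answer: $- \frac{87}{136} \approx -0.63971$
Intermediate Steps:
$\frac{263 - 89}{-271 + w{\left(0 - 1 \right)}} = \frac{263 - 89}{-271 + \left(0 - 1\right)} = \frac{174}{-271 - 1} = \frac{174}{-272} = 174 \left(- \frac{1}{272}\right) = - \frac{87}{136}$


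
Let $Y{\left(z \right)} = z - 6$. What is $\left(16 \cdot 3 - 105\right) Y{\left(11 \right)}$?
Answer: $-285$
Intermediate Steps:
$Y{\left(z \right)} = -6 + z$ ($Y{\left(z \right)} = z - 6 = -6 + z$)
$\left(16 \cdot 3 - 105\right) Y{\left(11 \right)} = \left(16 \cdot 3 - 105\right) \left(-6 + 11\right) = \left(48 - 105\right) 5 = \left(-57\right) 5 = -285$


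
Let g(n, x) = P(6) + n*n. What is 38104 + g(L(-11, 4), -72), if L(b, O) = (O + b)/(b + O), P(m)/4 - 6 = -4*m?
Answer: 38033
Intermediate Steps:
P(m) = 24 - 16*m (P(m) = 24 + 4*(-4*m) = 24 - 16*m)
L(b, O) = 1 (L(b, O) = (O + b)/(O + b) = 1)
g(n, x) = -72 + n² (g(n, x) = (24 - 16*6) + n*n = (24 - 96) + n² = -72 + n²)
38104 + g(L(-11, 4), -72) = 38104 + (-72 + 1²) = 38104 + (-72 + 1) = 38104 - 71 = 38033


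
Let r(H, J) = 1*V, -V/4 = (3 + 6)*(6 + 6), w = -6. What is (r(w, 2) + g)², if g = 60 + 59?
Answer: 97969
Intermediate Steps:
V = -432 (V = -4*(3 + 6)*(6 + 6) = -36*12 = -4*108 = -432)
g = 119
r(H, J) = -432 (r(H, J) = 1*(-432) = -432)
(r(w, 2) + g)² = (-432 + 119)² = (-313)² = 97969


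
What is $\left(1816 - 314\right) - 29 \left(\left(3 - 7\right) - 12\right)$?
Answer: $1966$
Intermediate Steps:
$\left(1816 - 314\right) - 29 \left(\left(3 - 7\right) - 12\right) = 1502 - 29 \left(\left(3 - 7\right) - 12\right) = 1502 - 29 \left(-4 - 12\right) = 1502 - -464 = 1502 + 464 = 1966$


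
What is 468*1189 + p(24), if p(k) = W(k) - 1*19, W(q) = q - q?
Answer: 556433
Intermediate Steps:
W(q) = 0
p(k) = -19 (p(k) = 0 - 1*19 = 0 - 19 = -19)
468*1189 + p(24) = 468*1189 - 19 = 556452 - 19 = 556433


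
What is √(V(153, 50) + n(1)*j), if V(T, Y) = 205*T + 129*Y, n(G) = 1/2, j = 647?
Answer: √152554/2 ≈ 195.29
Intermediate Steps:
n(G) = ½
V(T, Y) = 129*Y + 205*T
√(V(153, 50) + n(1)*j) = √((129*50 + 205*153) + (½)*647) = √((6450 + 31365) + 647/2) = √(37815 + 647/2) = √(76277/2) = √152554/2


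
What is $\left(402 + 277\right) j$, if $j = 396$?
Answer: $268884$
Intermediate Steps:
$\left(402 + 277\right) j = \left(402 + 277\right) 396 = 679 \cdot 396 = 268884$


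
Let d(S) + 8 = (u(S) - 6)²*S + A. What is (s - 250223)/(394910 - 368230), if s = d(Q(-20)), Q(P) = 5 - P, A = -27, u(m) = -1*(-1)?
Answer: -249633/26680 ≈ -9.3566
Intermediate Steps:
u(m) = 1
d(S) = -35 + 25*S (d(S) = -8 + ((1 - 6)²*S - 27) = -8 + ((-5)²*S - 27) = -8 + (25*S - 27) = -8 + (-27 + 25*S) = -35 + 25*S)
s = 590 (s = -35 + 25*(5 - 1*(-20)) = -35 + 25*(5 + 20) = -35 + 25*25 = -35 + 625 = 590)
(s - 250223)/(394910 - 368230) = (590 - 250223)/(394910 - 368230) = -249633/26680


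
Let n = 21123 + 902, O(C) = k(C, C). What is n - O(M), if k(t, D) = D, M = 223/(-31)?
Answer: 682998/31 ≈ 22032.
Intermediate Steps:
M = -223/31 (M = 223*(-1/31) = -223/31 ≈ -7.1936)
O(C) = C
n = 22025
n - O(M) = 22025 - 1*(-223/31) = 22025 + 223/31 = 682998/31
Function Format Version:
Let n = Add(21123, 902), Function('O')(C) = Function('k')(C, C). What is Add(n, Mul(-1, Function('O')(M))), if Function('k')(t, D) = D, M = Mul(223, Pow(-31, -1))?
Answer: Rational(682998, 31) ≈ 22032.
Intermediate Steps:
M = Rational(-223, 31) (M = Mul(223, Rational(-1, 31)) = Rational(-223, 31) ≈ -7.1936)
Function('O')(C) = C
n = 22025
Add(n, Mul(-1, Function('O')(M))) = Add(22025, Mul(-1, Rational(-223, 31))) = Add(22025, Rational(223, 31)) = Rational(682998, 31)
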